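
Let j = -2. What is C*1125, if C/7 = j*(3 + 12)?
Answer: -236250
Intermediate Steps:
C = -210 (C = 7*(-2*(3 + 12)) = 7*(-2*15) = 7*(-30) = -210)
C*1125 = -210*1125 = -236250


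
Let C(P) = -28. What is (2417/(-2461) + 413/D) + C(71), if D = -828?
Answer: -2611891/88596 ≈ -29.481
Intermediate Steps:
(2417/(-2461) + 413/D) + C(71) = (2417/(-2461) + 413/(-828)) - 28 = (2417*(-1/2461) + 413*(-1/828)) - 28 = (-2417/2461 - 413/828) - 28 = -131203/88596 - 28 = -2611891/88596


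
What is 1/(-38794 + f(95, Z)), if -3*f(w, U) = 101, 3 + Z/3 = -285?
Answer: -3/116483 ≈ -2.5755e-5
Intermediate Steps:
Z = -864 (Z = -9 + 3*(-285) = -9 - 855 = -864)
f(w, U) = -101/3 (f(w, U) = -⅓*101 = -101/3)
1/(-38794 + f(95, Z)) = 1/(-38794 - 101/3) = 1/(-116483/3) = -3/116483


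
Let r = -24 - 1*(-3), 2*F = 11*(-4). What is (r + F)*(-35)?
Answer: 1505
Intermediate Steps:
F = -22 (F = (11*(-4))/2 = (1/2)*(-44) = -22)
r = -21 (r = -24 + 3 = -21)
(r + F)*(-35) = (-21 - 22)*(-35) = -43*(-35) = 1505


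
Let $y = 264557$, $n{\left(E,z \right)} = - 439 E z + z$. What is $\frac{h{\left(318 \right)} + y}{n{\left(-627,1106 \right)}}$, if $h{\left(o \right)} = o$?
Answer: $\frac{264875}{304430924} \approx 0.00087007$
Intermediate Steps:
$n{\left(E,z \right)} = z - 439 E z$ ($n{\left(E,z \right)} = - 439 E z + z = z - 439 E z$)
$\frac{h{\left(318 \right)} + y}{n{\left(-627,1106 \right)}} = \frac{318 + 264557}{1106 \left(1 - -275253\right)} = \frac{264875}{1106 \left(1 + 275253\right)} = \frac{264875}{1106 \cdot 275254} = \frac{264875}{304430924}$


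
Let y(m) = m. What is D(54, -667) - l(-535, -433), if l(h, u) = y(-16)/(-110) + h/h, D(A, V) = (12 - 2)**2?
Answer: 5437/55 ≈ 98.854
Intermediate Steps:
D(A, V) = 100 (D(A, V) = 10**2 = 100)
l(h, u) = 63/55 (l(h, u) = -16/(-110) + h/h = -16*(-1/110) + 1 = 8/55 + 1 = 63/55)
D(54, -667) - l(-535, -433) = 100 - 1*63/55 = 100 - 63/55 = 5437/55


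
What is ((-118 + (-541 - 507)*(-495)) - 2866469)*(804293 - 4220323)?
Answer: 8020247466810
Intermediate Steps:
((-118 + (-541 - 507)*(-495)) - 2866469)*(804293 - 4220323) = ((-118 - 1048*(-495)) - 2866469)*(-3416030) = ((-118 + 518760) - 2866469)*(-3416030) = (518642 - 2866469)*(-3416030) = -2347827*(-3416030) = 8020247466810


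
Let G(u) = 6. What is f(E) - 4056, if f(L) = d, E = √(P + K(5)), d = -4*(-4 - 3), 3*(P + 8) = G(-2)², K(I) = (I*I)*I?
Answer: -4028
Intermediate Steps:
K(I) = I³ (K(I) = I²*I = I³)
P = 4 (P = -8 + (⅓)*6² = -8 + (⅓)*36 = -8 + 12 = 4)
d = 28 (d = -4*(-7) = 28)
E = √129 (E = √(4 + 5³) = √(4 + 125) = √129 ≈ 11.358)
f(L) = 28
f(E) - 4056 = 28 - 4056 = -4028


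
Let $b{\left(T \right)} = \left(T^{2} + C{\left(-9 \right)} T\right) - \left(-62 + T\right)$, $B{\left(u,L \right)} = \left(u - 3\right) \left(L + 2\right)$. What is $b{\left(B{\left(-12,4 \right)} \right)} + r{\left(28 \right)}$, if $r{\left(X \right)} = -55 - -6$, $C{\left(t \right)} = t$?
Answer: $9013$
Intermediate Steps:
$B{\left(u,L \right)} = \left(-3 + u\right) \left(2 + L\right)$
$r{\left(X \right)} = -49$ ($r{\left(X \right)} = -55 + 6 = -49$)
$b{\left(T \right)} = 62 + T^{2} - 10 T$ ($b{\left(T \right)} = \left(T^{2} - 9 T\right) - \left(-62 + T\right) = 62 + T^{2} - 10 T$)
$b{\left(B{\left(-12,4 \right)} \right)} + r{\left(28 \right)} = \left(62 + \left(-6 - 12 + 2 \left(-12\right) + 4 \left(-12\right)\right)^{2} - 10 \left(-6 - 12 + 2 \left(-12\right) + 4 \left(-12\right)\right)\right) - 49 = \left(62 + \left(-6 - 12 - 24 - 48\right)^{2} - 10 \left(-6 - 12 - 24 - 48\right)\right) - 49 = \left(62 + \left(-90\right)^{2} - -900\right) - 49 = \left(62 + 8100 + 900\right) - 49 = 9062 - 49 = 9013$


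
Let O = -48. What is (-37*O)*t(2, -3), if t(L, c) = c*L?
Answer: -10656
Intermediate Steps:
t(L, c) = L*c
(-37*O)*t(2, -3) = (-37*(-48))*(2*(-3)) = 1776*(-6) = -10656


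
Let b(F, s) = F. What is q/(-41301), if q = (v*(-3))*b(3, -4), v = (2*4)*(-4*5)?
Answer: -160/4589 ≈ -0.034866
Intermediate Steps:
v = -160 (v = 8*(-20) = -160)
q = 1440 (q = -160*(-3)*3 = 480*3 = 1440)
q/(-41301) = 1440/(-41301) = 1440*(-1/41301) = -160/4589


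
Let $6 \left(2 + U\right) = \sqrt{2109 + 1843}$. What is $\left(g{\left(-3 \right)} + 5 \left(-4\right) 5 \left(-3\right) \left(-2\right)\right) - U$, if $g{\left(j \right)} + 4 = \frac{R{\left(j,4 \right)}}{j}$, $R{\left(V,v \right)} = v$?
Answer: $- \frac{1810}{3} - \frac{2 \sqrt{247}}{3} \approx -613.81$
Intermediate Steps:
$U = -2 + \frac{2 \sqrt{247}}{3}$ ($U = -2 + \frac{\sqrt{2109 + 1843}}{6} = -2 + \frac{\sqrt{3952}}{6} = -2 + \frac{4 \sqrt{247}}{6} = -2 + \frac{2 \sqrt{247}}{3} \approx 8.4775$)
$g{\left(j \right)} = -4 + \frac{4}{j}$
$\left(g{\left(-3 \right)} + 5 \left(-4\right) 5 \left(-3\right) \left(-2\right)\right) - U = \left(\left(-4 + \frac{4}{-3}\right) + 5 \left(-4\right) 5 \left(-3\right) \left(-2\right)\right) - \left(-2 + \frac{2 \sqrt{247}}{3}\right) = \left(\left(-4 + 4 \left(- \frac{1}{3}\right)\right) - 20 \left(\left(-15\right) \left(-2\right)\right)\right) + \left(2 - \frac{2 \sqrt{247}}{3}\right) = \left(\left(-4 - \frac{4}{3}\right) - 600\right) + \left(2 - \frac{2 \sqrt{247}}{3}\right) = \left(- \frac{16}{3} - 600\right) + \left(2 - \frac{2 \sqrt{247}}{3}\right) = - \frac{1816}{3} + \left(2 - \frac{2 \sqrt{247}}{3}\right) = - \frac{1810}{3} - \frac{2 \sqrt{247}}{3}$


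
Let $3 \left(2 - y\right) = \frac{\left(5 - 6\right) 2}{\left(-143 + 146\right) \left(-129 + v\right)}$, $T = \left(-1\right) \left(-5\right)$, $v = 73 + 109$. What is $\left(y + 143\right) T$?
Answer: $\frac{345835}{477} \approx 725.02$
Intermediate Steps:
$v = 182$
$T = 5$
$y = \frac{956}{477}$ ($y = 2 - \frac{\left(5 - 6\right) 2 \frac{1}{\left(-143 + 146\right) \left(-129 + 182\right)}}{3} = 2 - \frac{\left(-1\right) 2 \frac{1}{3 \cdot 53}}{3} = 2 - \frac{\left(-2\right) \frac{1}{159}}{3} = 2 - - \frac{2}{477} = 2 + \frac{2}{477} = \frac{956}{477} \approx 2.0042$)
$\left(y + 143\right) T = \left(\frac{956}{477} + 143\right) 5 = \frac{69167}{477} \cdot 5 = \frac{345835}{477}$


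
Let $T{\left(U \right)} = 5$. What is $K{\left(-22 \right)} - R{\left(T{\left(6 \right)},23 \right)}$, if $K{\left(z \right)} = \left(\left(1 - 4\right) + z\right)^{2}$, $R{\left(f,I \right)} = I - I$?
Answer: $625$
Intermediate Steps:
$R{\left(f,I \right)} = 0$
$K{\left(z \right)} = \left(-3 + z\right)^{2}$ ($K{\left(z \right)} = \left(\left(1 - 4\right) + z\right)^{2} = \left(-3 + z\right)^{2}$)
$K{\left(-22 \right)} - R{\left(T{\left(6 \right)},23 \right)} = \left(-3 - 22\right)^{2} - 0 = \left(-25\right)^{2} + 0 = 625 + 0 = 625$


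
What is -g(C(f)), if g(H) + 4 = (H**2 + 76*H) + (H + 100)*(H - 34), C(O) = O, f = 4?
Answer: 2804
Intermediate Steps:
g(H) = -4 + H**2 + 76*H + (-34 + H)*(100 + H) (g(H) = -4 + ((H**2 + 76*H) + (H + 100)*(H - 34)) = -4 + ((H**2 + 76*H) + (100 + H)*(-34 + H)) = -4 + ((H**2 + 76*H) + (-34 + H)*(100 + H)) = -4 + (H**2 + 76*H + (-34 + H)*(100 + H)) = -4 + H**2 + 76*H + (-34 + H)*(100 + H))
-g(C(f)) = -(-3404 + 2*4**2 + 142*4) = -(-3404 + 2*16 + 568) = -(-3404 + 32 + 568) = -1*(-2804) = 2804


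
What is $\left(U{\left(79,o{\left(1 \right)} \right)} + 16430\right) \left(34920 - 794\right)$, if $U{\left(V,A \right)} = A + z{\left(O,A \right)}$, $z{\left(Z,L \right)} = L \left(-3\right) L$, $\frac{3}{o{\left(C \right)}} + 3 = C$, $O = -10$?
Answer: $\frac{1120817281}{2} \approx 5.6041 \cdot 10^{8}$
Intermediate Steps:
$o{\left(C \right)} = \frac{3}{-3 + C}$
$z{\left(Z,L \right)} = - 3 L^{2}$ ($z{\left(Z,L \right)} = - 3 L L = - 3 L^{2}$)
$U{\left(V,A \right)} = A - 3 A^{2}$
$\left(U{\left(79,o{\left(1 \right)} \right)} + 16430\right) \left(34920 - 794\right) = \left(\frac{3}{-3 + 1} \left(1 - 3 \frac{3}{-3 + 1}\right) + 16430\right) \left(34920 - 794\right) = \left(\frac{3}{-2} \left(1 - 3 \frac{3}{-2}\right) + 16430\right) 34126 = \left(3 \left(- \frac{1}{2}\right) \left(1 - 3 \cdot 3 \left(- \frac{1}{2}\right)\right) + 16430\right) 34126 = \left(- \frac{3 \left(1 - - \frac{9}{2}\right)}{2} + 16430\right) 34126 = \left(- \frac{3 \left(1 + \frac{9}{2}\right)}{2} + 16430\right) 34126 = \left(\left(- \frac{3}{2}\right) \frac{11}{2} + 16430\right) 34126 = \left(- \frac{33}{4} + 16430\right) 34126 = \frac{65687}{4} \cdot 34126 = \frac{1120817281}{2}$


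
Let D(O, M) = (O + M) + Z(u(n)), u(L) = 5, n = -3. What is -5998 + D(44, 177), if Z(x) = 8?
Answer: -5769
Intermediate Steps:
D(O, M) = 8 + M + O (D(O, M) = (O + M) + 8 = (M + O) + 8 = 8 + M + O)
-5998 + D(44, 177) = -5998 + (8 + 177 + 44) = -5998 + 229 = -5769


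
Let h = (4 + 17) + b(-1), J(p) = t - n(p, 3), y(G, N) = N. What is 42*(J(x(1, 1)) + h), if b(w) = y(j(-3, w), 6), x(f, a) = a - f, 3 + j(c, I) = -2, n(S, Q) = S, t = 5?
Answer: 1344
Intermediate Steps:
j(c, I) = -5 (j(c, I) = -3 - 2 = -5)
b(w) = 6
J(p) = 5 - p
h = 27 (h = (4 + 17) + 6 = 21 + 6 = 27)
42*(J(x(1, 1)) + h) = 42*((5 - (1 - 1*1)) + 27) = 42*((5 - (1 - 1)) + 27) = 42*((5 - 1*0) + 27) = 42*((5 + 0) + 27) = 42*(5 + 27) = 42*32 = 1344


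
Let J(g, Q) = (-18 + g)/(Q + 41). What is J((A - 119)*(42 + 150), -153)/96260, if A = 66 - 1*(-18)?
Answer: 3369/5390560 ≈ 0.00062498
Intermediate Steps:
A = 84 (A = 66 + 18 = 84)
J(g, Q) = (-18 + g)/(41 + Q)
J((A - 119)*(42 + 150), -153)/96260 = ((-18 + (84 - 119)*(42 + 150))/(41 - 153))/96260 = ((-18 - 35*192)/(-112))*(1/96260) = -(-18 - 6720)/112*(1/96260) = -1/112*(-6738)*(1/96260) = (3369/56)*(1/96260) = 3369/5390560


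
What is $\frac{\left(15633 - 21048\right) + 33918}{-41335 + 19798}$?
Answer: $- \frac{3167}{2393} \approx -1.3234$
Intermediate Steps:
$\frac{\left(15633 - 21048\right) + 33918}{-41335 + 19798} = \frac{\left(15633 - 21048\right) + 33918}{-21537} = \left(-5415 + 33918\right) \left(- \frac{1}{21537}\right) = 28503 \left(- \frac{1}{21537}\right) = - \frac{3167}{2393}$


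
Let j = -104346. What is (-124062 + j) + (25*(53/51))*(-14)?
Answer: -11667358/51 ≈ -2.2877e+5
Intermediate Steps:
(-124062 + j) + (25*(53/51))*(-14) = (-124062 - 104346) + (25*(53/51))*(-14) = -228408 + (25*(53*(1/51)))*(-14) = -228408 + (25*(53/51))*(-14) = -228408 + (1325/51)*(-14) = -228408 - 18550/51 = -11667358/51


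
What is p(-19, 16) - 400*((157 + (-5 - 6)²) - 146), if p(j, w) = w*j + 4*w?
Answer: -53040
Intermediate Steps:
p(j, w) = 4*w + j*w (p(j, w) = j*w + 4*w = 4*w + j*w)
p(-19, 16) - 400*((157 + (-5 - 6)²) - 146) = 16*(4 - 19) - 400*((157 + (-5 - 6)²) - 146) = 16*(-15) - 400*((157 + (-11)²) - 146) = -240 - 400*((157 + 121) - 146) = -240 - 400*(278 - 146) = -240 - 400*132 = -240 - 52800 = -53040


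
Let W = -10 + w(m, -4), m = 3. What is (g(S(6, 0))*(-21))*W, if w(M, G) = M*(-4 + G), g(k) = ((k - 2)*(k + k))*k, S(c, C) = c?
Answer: 205632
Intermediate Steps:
g(k) = 2*k²*(-2 + k) (g(k) = ((-2 + k)*(2*k))*k = (2*k*(-2 + k))*k = 2*k²*(-2 + k))
W = -34 (W = -10 + 3*(-4 - 4) = -10 + 3*(-8) = -10 - 24 = -34)
(g(S(6, 0))*(-21))*W = ((2*6²*(-2 + 6))*(-21))*(-34) = ((2*36*4)*(-21))*(-34) = (288*(-21))*(-34) = -6048*(-34) = 205632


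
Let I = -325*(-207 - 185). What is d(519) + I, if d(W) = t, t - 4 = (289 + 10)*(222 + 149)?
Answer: 238333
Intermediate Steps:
t = 110933 (t = 4 + (289 + 10)*(222 + 149) = 4 + 299*371 = 4 + 110929 = 110933)
d(W) = 110933
I = 127400 (I = -325*(-392) = 127400)
d(519) + I = 110933 + 127400 = 238333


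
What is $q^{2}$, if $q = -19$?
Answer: $361$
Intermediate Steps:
$q^{2} = \left(-19\right)^{2} = 361$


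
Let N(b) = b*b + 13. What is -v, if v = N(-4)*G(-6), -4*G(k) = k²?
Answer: 261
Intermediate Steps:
N(b) = 13 + b² (N(b) = b² + 13 = 13 + b²)
G(k) = -k²/4
v = -261 (v = (13 + (-4)²)*(-¼*(-6)²) = (13 + 16)*(-¼*36) = 29*(-9) = -261)
-v = -1*(-261) = 261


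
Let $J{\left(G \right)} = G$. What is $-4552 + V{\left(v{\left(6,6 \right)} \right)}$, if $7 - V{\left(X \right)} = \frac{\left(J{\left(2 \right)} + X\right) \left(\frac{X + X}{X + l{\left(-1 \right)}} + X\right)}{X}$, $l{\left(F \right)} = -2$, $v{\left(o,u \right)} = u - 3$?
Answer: $-4560$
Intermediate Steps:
$v{\left(o,u \right)} = -3 + u$
$V{\left(X \right)} = 7 - \frac{\left(2 + X\right) \left(X + \frac{2 X}{-2 + X}\right)}{X}$ ($V{\left(X \right)} = 7 - \frac{\left(2 + X\right) \left(\frac{X + X}{X - 2} + X\right)}{X} = 7 - \frac{\left(2 + X\right) \left(\frac{2 X}{-2 + X} + X\right)}{X} = 7 - \frac{\left(2 + X\right) \left(X + \frac{2 X}{-2 + X}\right)}{X}$)
$-4552 + V{\left(v{\left(6,6 \right)} \right)} = -4552 + \frac{-14 - \left(-3 + 6\right)^{2} + 5 \left(-3 + 6\right)}{-2 + \left(-3 + 6\right)} = -4552 + \frac{-14 - 3^{2} + 5 \cdot 3}{-2 + 3} = -4552 + \frac{-14 - 9 + 15}{1} = -4552 + 1 \left(-14 - 9 + 15\right) = -4552 + 1 \left(-8\right) = -4552 - 8 = -4560$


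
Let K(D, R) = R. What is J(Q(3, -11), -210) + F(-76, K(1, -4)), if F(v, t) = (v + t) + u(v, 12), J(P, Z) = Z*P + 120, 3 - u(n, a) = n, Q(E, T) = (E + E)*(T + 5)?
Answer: 7679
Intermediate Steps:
Q(E, T) = 2*E*(5 + T) (Q(E, T) = (2*E)*(5 + T) = 2*E*(5 + T))
u(n, a) = 3 - n
J(P, Z) = 120 + P*Z (J(P, Z) = P*Z + 120 = 120 + P*Z)
F(v, t) = 3 + t (F(v, t) = (v + t) + (3 - v) = (t + v) + (3 - v) = 3 + t)
J(Q(3, -11), -210) + F(-76, K(1, -4)) = (120 + (2*3*(5 - 11))*(-210)) + (3 - 4) = (120 + (2*3*(-6))*(-210)) - 1 = (120 - 36*(-210)) - 1 = (120 + 7560) - 1 = 7680 - 1 = 7679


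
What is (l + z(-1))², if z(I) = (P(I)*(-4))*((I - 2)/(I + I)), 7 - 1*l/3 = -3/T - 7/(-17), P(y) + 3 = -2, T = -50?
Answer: 1776369609/722500 ≈ 2458.6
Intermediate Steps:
P(y) = -5 (P(y) = -3 - 2 = -5)
l = 16647/850 (l = 21 - 3*(-3/(-50) - 7/(-17)) = 21 - 3*(-3*(-1/50) - 7*(-1/17)) = 21 - 3*(3/50 + 7/17) = 21 - 3*401/850 = 21 - 1203/850 = 16647/850 ≈ 19.585)
z(I) = 10*(-2 + I)/I (z(I) = (-5*(-4))*((I - 2)/(I + I)) = 20*((-2 + I)/((2*I))) = 20*((-2 + I)*(1/(2*I))) = 20*((-2 + I)/(2*I)) = 10*(-2 + I)/I)
(l + z(-1))² = (16647/850 + (10 - 20/(-1)))² = (16647/850 + (10 - 20*(-1)))² = (16647/850 + (10 + 20))² = (16647/850 + 30)² = (42147/850)² = 1776369609/722500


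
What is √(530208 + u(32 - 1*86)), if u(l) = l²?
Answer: 6*√14809 ≈ 730.15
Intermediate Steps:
√(530208 + u(32 - 1*86)) = √(530208 + (32 - 1*86)²) = √(530208 + (32 - 86)²) = √(530208 + (-54)²) = √(530208 + 2916) = √533124 = 6*√14809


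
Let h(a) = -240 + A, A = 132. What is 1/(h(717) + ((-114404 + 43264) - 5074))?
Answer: -1/76322 ≈ -1.3102e-5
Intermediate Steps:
h(a) = -108 (h(a) = -240 + 132 = -108)
1/(h(717) + ((-114404 + 43264) - 5074)) = 1/(-108 + ((-114404 + 43264) - 5074)) = 1/(-108 + (-71140 - 5074)) = 1/(-108 - 76214) = 1/(-76322) = -1/76322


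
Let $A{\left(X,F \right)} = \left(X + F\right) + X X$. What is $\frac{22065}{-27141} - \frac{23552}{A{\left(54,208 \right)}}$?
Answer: $- \frac{118224567}{14375683} \approx -8.2239$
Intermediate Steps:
$A{\left(X,F \right)} = F + X + X^{2}$ ($A{\left(X,F \right)} = \left(F + X\right) + X^{2} = F + X + X^{2}$)
$\frac{22065}{-27141} - \frac{23552}{A{\left(54,208 \right)}} = \frac{22065}{-27141} - \frac{23552}{208 + 54 + 54^{2}} = 22065 \left(- \frac{1}{27141}\right) - \frac{23552}{208 + 54 + 2916} = - \frac{7355}{9047} - \frac{23552}{3178} = - \frac{7355}{9047} - \frac{11776}{1589} = - \frac{118224567}{14375683}$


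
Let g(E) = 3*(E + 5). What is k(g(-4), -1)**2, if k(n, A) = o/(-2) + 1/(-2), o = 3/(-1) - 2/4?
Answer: 25/16 ≈ 1.5625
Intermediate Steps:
o = -7/2 (o = 3*(-1) - 2*1/4 = -3 - 1/2 = -7/2 ≈ -3.5000)
g(E) = 15 + 3*E (g(E) = 3*(5 + E) = 15 + 3*E)
k(n, A) = 5/4 (k(n, A) = -7/2/(-2) + 1/(-2) = -7/2*(-1/2) + 1*(-1/2) = 7/4 - 1/2 = 5/4)
k(g(-4), -1)**2 = (5/4)**2 = 25/16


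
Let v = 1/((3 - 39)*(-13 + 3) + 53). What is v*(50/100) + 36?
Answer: 29737/826 ≈ 36.001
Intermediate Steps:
v = 1/413 (v = 1/(-36*(-10) + 53) = 1/(360 + 53) = 1/413 ≈ 0.0024213)
v*(50/100) + 36 = (50/100)/413 + 36 = (50*(1/100))/413 + 36 = (1/413)*(½) + 36 = 1/826 + 36 = 29737/826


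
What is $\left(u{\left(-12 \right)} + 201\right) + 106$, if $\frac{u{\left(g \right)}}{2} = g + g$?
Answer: $259$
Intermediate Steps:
$u{\left(g \right)} = 4 g$ ($u{\left(g \right)} = 2 \left(g + g\right) = 2 \cdot 2 g = 4 g$)
$\left(u{\left(-12 \right)} + 201\right) + 106 = \left(4 \left(-12\right) + 201\right) + 106 = \left(-48 + 201\right) + 106 = 153 + 106 = 259$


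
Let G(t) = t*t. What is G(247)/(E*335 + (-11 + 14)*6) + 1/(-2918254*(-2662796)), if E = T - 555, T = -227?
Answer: -59260444525583213/254444294520056896 ≈ -0.23290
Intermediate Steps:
E = -782 (E = -227 - 555 = -782)
G(t) = t²
G(247)/(E*335 + (-11 + 14)*6) + 1/(-2918254*(-2662796)) = 247²/(-782*335 + (-11 + 14)*6) + 1/(-2918254*(-2662796)) = 61009/(-261970 + 3*6) - 1/2918254*(-1/2662796) = 61009/(-261970 + 18) + 1/7770715078184 = 61009/(-261952) + 1/7770715078184 = 61009*(-1/261952) + 1/7770715078184 = -61009/261952 + 1/7770715078184 = -59260444525583213/254444294520056896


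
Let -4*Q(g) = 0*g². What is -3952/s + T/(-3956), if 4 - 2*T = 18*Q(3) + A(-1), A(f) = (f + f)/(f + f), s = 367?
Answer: -31269325/2903704 ≈ -10.769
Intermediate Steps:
Q(g) = 0 (Q(g) = -0*g² = -¼*0 = 0)
A(f) = 1 (A(f) = (2*f)/((2*f)) = (2*f)*(1/(2*f)) = 1)
T = 3/2 (T = 2 - (18*0 + 1)/2 = 2 - (0 + 1)/2 = 2 - ½*1 = 2 - ½ = 3/2 ≈ 1.5000)
-3952/s + T/(-3956) = -3952/367 + (3/2)/(-3956) = -3952*1/367 + (3/2)*(-1/3956) = -3952/367 - 3/7912 = -31269325/2903704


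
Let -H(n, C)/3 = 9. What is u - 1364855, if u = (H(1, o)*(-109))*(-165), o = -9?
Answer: -1850450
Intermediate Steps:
H(n, C) = -27 (H(n, C) = -3*9 = -27)
u = -485595 (u = -27*(-109)*(-165) = 2943*(-165) = -485595)
u - 1364855 = -485595 - 1364855 = -1850450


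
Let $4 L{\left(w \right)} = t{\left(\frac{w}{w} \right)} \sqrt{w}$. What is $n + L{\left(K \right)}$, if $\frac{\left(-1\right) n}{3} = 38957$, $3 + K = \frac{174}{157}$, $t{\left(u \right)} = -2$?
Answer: $-116871 - \frac{3 i \sqrt{5181}}{314} \approx -1.1687 \cdot 10^{5} - 0.6877 i$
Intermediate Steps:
$K = - \frac{297}{157}$ ($K = -3 + \frac{174}{157} = - \frac{297}{157} \approx -1.8917$)
$L{\left(w \right)} = - \frac{\sqrt{w}}{2}$ ($L{\left(w \right)} = \frac{\left(-2\right) \sqrt{w}}{4} = - \frac{\sqrt{w}}{2}$)
$n = -116871$ ($n = \left(-3\right) 38957 = -116871$)
$n + L{\left(K \right)} = -116871 - \frac{\sqrt{- \frac{297}{157}}}{2} = -116871 - \frac{\frac{3}{157} i \sqrt{5181}}{2} = -116871 - \frac{3 i \sqrt{5181}}{314}$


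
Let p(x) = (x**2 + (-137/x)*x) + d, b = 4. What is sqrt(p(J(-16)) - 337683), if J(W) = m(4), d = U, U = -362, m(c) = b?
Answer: 3*I*sqrt(37574) ≈ 581.52*I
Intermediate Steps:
m(c) = 4
d = -362
J(W) = 4
p(x) = -499 + x**2 (p(x) = (x**2 + (-137/x)*x) - 362 = (x**2 - 137) - 362 = (-137 + x**2) - 362 = -499 + x**2)
sqrt(p(J(-16)) - 337683) = sqrt((-499 + 4**2) - 337683) = sqrt((-499 + 16) - 337683) = sqrt(-483 - 337683) = sqrt(-338166) = 3*I*sqrt(37574)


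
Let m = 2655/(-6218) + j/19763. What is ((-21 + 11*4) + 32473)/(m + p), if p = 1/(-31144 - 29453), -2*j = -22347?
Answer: 60495716805677352/257598302573 ≈ 2.3485e+5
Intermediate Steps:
j = 22347/2 (j = -½*(-22347) = 22347/2 ≈ 11174.)
p = -1/60597 (p = 1/(-60597) = -1/60597 ≈ -1.6502e-5)
m = 8503029/61443167 (m = 2655/(-6218) + (22347/2)/19763 = 2655*(-1/6218) + (22347/2)*(1/19763) = -2655/6218 + 22347/39526 = 8503029/61443167 ≈ 0.13839)
((-21 + 11*4) + 32473)/(m + p) = ((-21 + 11*4) + 32473)/(8503029/61443167 - 1/60597) = ((-21 + 44) + 32473)/(515196605146/3723271590699) = (23 + 32473)*(3723271590699/515196605146) = 32496*(3723271590699/515196605146) = 60495716805677352/257598302573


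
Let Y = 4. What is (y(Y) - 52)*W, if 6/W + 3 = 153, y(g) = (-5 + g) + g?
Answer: -49/25 ≈ -1.9600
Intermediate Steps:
y(g) = -5 + 2*g
W = 1/25 (W = 6/(-3 + 153) = 6/150 = 6*(1/150) = 1/25 ≈ 0.040000)
(y(Y) - 52)*W = ((-5 + 2*4) - 52)*(1/25) = ((-5 + 8) - 52)*(1/25) = (3 - 52)*(1/25) = -49*1/25 = -49/25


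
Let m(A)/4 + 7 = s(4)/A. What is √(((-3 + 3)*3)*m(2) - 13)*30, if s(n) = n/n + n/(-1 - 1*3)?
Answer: 30*I*√13 ≈ 108.17*I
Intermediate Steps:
s(n) = 1 - n/4 (s(n) = 1 + n/(-1 - 3) = 1 + n/(-4) = 1 + n*(-¼) = 1 - n/4)
m(A) = -28 (m(A) = -28 + 4*((1 - ¼*4)/A) = -28 + 4*((1 - 1)/A) = -28 + 4*(0/A) = -28 + 4*0 = -28 + 0 = -28)
√(((-3 + 3)*3)*m(2) - 13)*30 = √(((-3 + 3)*3)*(-28) - 13)*30 = √((0*3)*(-28) - 13)*30 = √(0*(-28) - 13)*30 = √(0 - 13)*30 = √(-13)*30 = (I*√13)*30 = 30*I*√13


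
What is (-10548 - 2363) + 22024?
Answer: 9113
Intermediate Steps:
(-10548 - 2363) + 22024 = -12911 + 22024 = 9113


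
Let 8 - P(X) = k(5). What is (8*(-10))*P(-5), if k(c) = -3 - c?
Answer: -1280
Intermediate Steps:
P(X) = 16 (P(X) = 8 - (-3 - 1*5) = 8 - (-3 - 5) = 8 - 1*(-8) = 8 + 8 = 16)
(8*(-10))*P(-5) = (8*(-10))*16 = -80*16 = -1280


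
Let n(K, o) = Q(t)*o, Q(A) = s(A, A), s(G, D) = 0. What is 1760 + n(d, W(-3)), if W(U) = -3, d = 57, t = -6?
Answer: 1760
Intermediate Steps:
Q(A) = 0
n(K, o) = 0 (n(K, o) = 0*o = 0)
1760 + n(d, W(-3)) = 1760 + 0 = 1760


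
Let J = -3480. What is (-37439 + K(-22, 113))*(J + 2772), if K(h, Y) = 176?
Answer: 26382204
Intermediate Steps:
(-37439 + K(-22, 113))*(J + 2772) = (-37439 + 176)*(-3480 + 2772) = -37263*(-708) = 26382204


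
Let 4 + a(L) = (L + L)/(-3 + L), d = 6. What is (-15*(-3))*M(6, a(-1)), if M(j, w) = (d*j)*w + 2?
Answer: -5580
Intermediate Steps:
a(L) = -4 + 2*L/(-3 + L) (a(L) = -4 + (L + L)/(-3 + L) = -4 + (2*L)/(-3 + L) = -4 + 2*L/(-3 + L))
M(j, w) = 2 + 6*j*w (M(j, w) = (6*j)*w + 2 = 6*j*w + 2 = 2 + 6*j*w)
(-15*(-3))*M(6, a(-1)) = (-15*(-3))*(2 + 6*6*(2*(6 - 1*(-1))/(-3 - 1))) = 45*(2 + 6*6*(2*(6 + 1)/(-4))) = 45*(2 + 6*6*(2*(-1/4)*7)) = 45*(2 + 6*6*(-7/2)) = 45*(2 - 126) = 45*(-124) = -5580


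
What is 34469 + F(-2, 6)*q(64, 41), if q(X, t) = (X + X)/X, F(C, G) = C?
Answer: 34465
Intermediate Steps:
q(X, t) = 2 (q(X, t) = (2*X)/X = 2)
34469 + F(-2, 6)*q(64, 41) = 34469 - 2*2 = 34469 - 4 = 34465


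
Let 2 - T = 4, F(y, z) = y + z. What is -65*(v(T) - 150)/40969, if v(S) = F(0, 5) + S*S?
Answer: 9165/40969 ≈ 0.22371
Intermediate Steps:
T = -2 (T = 2 - 1*4 = 2 - 4 = -2)
v(S) = 5 + S² (v(S) = (0 + 5) + S*S = 5 + S²)
-65*(v(T) - 150)/40969 = -65*((5 + (-2)²) - 150)/40969 = -65*((5 + 4) - 150)*(1/40969) = -65*(9 - 150)*(1/40969) = -65*(-141)*(1/40969) = 9165*(1/40969) = 9165/40969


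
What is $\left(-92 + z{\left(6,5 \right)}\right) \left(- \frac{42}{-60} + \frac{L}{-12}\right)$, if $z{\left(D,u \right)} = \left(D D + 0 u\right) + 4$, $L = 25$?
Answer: $\frac{1079}{15} \approx 71.933$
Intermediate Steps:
$z{\left(D,u \right)} = 4 + D^{2}$ ($z{\left(D,u \right)} = \left(D^{2} + 0\right) + 4 = D^{2} + 4 = 4 + D^{2}$)
$\left(-92 + z{\left(6,5 \right)}\right) \left(- \frac{42}{-60} + \frac{L}{-12}\right) = \left(-92 + \left(4 + 6^{2}\right)\right) \left(- \frac{42}{-60} + \frac{25}{-12}\right) = \left(-92 + \left(4 + 36\right)\right) \left(\left(-42\right) \left(- \frac{1}{60}\right) + 25 \left(- \frac{1}{12}\right)\right) = \left(-92 + 40\right) \left(\frac{7}{10} - \frac{25}{12}\right) = \left(-52\right) \left(- \frac{83}{60}\right) = \frac{1079}{15}$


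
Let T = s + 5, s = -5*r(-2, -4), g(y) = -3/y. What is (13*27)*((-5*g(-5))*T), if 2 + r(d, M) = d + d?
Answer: -36855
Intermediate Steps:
r(d, M) = -2 + 2*d (r(d, M) = -2 + (d + d) = -2 + 2*d)
s = 30 (s = -5*(-2 + 2*(-2)) = -5*(-2 - 4) = -5*(-6) = 30)
T = 35 (T = 30 + 5 = 35)
(13*27)*((-5*g(-5))*T) = (13*27)*(-(-15)/(-5)*35) = 351*(-(-15)*(-1)/5*35) = 351*(-5*⅗*35) = 351*(-3*35) = 351*(-105) = -36855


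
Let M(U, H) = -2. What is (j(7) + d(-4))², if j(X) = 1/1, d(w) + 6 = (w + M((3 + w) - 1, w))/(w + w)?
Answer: 289/16 ≈ 18.063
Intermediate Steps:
d(w) = -6 + (-2 + w)/(2*w) (d(w) = -6 + (w - 2)/(w + w) = -6 + (-2 + w)/((2*w)) = -6 + (-2 + w)*(1/(2*w)) = -6 + (-2 + w)/(2*w))
j(X) = 1
(j(7) + d(-4))² = (1 + (-11/2 - 1/(-4)))² = (1 + (-11/2 - 1*(-¼)))² = (1 + (-11/2 + ¼))² = (1 - 21/4)² = (-17/4)² = 289/16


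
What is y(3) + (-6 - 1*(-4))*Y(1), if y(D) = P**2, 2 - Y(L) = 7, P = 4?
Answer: 26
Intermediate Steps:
Y(L) = -5 (Y(L) = 2 - 1*7 = 2 - 7 = -5)
y(D) = 16 (y(D) = 4**2 = 16)
y(3) + (-6 - 1*(-4))*Y(1) = 16 + (-6 - 1*(-4))*(-5) = 16 + (-6 + 4)*(-5) = 16 - 2*(-5) = 16 + 10 = 26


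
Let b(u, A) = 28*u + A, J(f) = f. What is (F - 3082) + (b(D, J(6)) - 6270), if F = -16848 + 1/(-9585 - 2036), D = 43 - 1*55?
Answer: -308305131/11621 ≈ -26530.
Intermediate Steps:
D = -12 (D = 43 - 55 = -12)
b(u, A) = A + 28*u
F = -195790609/11621 (F = -16848 + 1/(-11621) = -16848 - 1/11621 = -195790609/11621 ≈ -16848.)
(F - 3082) + (b(D, J(6)) - 6270) = (-195790609/11621 - 3082) + ((6 + 28*(-12)) - 6270) = -231606531/11621 + ((6 - 336) - 6270) = -231606531/11621 + (-330 - 6270) = -231606531/11621 - 6600 = -308305131/11621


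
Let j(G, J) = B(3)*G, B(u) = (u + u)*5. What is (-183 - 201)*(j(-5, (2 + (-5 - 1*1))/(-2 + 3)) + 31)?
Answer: 45696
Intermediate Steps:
B(u) = 10*u (B(u) = (2*u)*5 = 10*u)
j(G, J) = 30*G (j(G, J) = (10*3)*G = 30*G)
(-183 - 201)*(j(-5, (2 + (-5 - 1*1))/(-2 + 3)) + 31) = (-183 - 201)*(30*(-5) + 31) = -384*(-150 + 31) = -384*(-119) = 45696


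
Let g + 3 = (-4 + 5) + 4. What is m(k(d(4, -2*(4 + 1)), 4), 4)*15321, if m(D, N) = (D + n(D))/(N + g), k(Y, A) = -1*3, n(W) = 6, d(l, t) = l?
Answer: 15321/2 ≈ 7660.5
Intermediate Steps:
k(Y, A) = -3
g = 2 (g = -3 + ((-4 + 5) + 4) = -3 + (1 + 4) = -3 + 5 = 2)
m(D, N) = (6 + D)/(2 + N) (m(D, N) = (D + 6)/(N + 2) = (6 + D)/(2 + N))
m(k(d(4, -2*(4 + 1)), 4), 4)*15321 = ((6 - 3)/(2 + 4))*15321 = (3/6)*15321 = ((⅙)*3)*15321 = (½)*15321 = 15321/2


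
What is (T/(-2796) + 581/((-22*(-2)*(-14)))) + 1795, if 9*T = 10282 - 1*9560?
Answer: 993188323/553608 ≈ 1794.0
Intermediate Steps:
T = 722/9 (T = (10282 - 1*9560)/9 = (10282 - 9560)/9 = (⅑)*722 = 722/9 ≈ 80.222)
(T/(-2796) + 581/((-22*(-2)*(-14)))) + 1795 = ((722/9)/(-2796) + 581/((-22*(-2)*(-14)))) + 1795 = ((722/9)*(-1/2796) + 581/((44*(-14)))) + 1795 = (-361/12582 + 581/(-616)) + 1795 = (-361/12582 + 581*(-1/616)) + 1795 = (-361/12582 - 83/88) + 1795 = -538037/553608 + 1795 = 993188323/553608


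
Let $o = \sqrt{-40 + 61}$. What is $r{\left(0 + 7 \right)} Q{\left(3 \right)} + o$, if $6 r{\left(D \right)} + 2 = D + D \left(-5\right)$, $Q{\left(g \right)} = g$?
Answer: $-15 + \sqrt{21} \approx -10.417$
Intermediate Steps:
$r{\left(D \right)} = - \frac{1}{3} - \frac{2 D}{3}$ ($r{\left(D \right)} = - \frac{1}{3} + \frac{D + D \left(-5\right)}{6} = - \frac{1}{3} + \frac{D - 5 D}{6} = - \frac{1}{3} + \frac{\left(-4\right) D}{6} = - \frac{1}{3} - \frac{2 D}{3}$)
$o = \sqrt{21} \approx 4.5826$
$r{\left(0 + 7 \right)} Q{\left(3 \right)} + o = \left(- \frac{1}{3} - \frac{2 \left(0 + 7\right)}{3}\right) 3 + \sqrt{21} = \left(- \frac{1}{3} - \frac{14}{3}\right) 3 + \sqrt{21} = \left(-5\right) 3 + \sqrt{21} = -15 + \sqrt{21}$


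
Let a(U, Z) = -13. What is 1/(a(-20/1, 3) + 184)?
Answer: 1/171 ≈ 0.0058480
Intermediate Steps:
1/(a(-20/1, 3) + 184) = 1/(-13 + 184) = 1/171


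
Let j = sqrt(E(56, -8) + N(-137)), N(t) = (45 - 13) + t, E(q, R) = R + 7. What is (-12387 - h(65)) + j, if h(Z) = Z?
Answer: -12452 + I*sqrt(106) ≈ -12452.0 + 10.296*I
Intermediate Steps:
E(q, R) = 7 + R
N(t) = 32 + t
j = I*sqrt(106) (j = sqrt((7 - 8) + (32 - 137)) = sqrt(-1 - 105) = sqrt(-106) = I*sqrt(106) ≈ 10.296*I)
(-12387 - h(65)) + j = (-12387 - 1*65) + I*sqrt(106) = (-12387 - 65) + I*sqrt(106) = -12452 + I*sqrt(106)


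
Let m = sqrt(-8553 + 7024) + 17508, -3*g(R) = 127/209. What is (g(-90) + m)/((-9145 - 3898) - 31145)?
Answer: -10977389/27705876 - I*sqrt(1529)/44188 ≈ -0.39621 - 0.00088491*I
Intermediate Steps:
g(R) = -127/627 (g(R) = -127/(3*209) = -1/3*127/209 = -127/627)
m = 17508 + I*sqrt(1529) (m = sqrt(-1529) + 17508 = I*sqrt(1529) + 17508 = 17508 + I*sqrt(1529) ≈ 17508.0 + 39.102*I)
(g(-90) + m)/((-9145 - 3898) - 31145) = (-127/627 + (17508 + I*sqrt(1529)))/((-9145 - 3898) - 31145) = (10977389/627 + I*sqrt(1529))/(-13043 - 31145) = (10977389/627 + I*sqrt(1529))/(-44188) = (10977389/627 + I*sqrt(1529))*(-1/44188) = -10977389/27705876 - I*sqrt(1529)/44188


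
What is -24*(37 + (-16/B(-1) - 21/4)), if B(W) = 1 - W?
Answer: -570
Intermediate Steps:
-24*(37 + (-16/B(-1) - 21/4)) = -24*(37 + (-16/(1 - 1*(-1)) - 21/4)) = -24*(37 + (-16/(1 + 1) - 21*¼)) = -24*(37 + (-16/2 - 21/4)) = -24*(37 + (-16*½ - 21/4)) = -24*(37 + (-8 - 21/4)) = -24*(37 - 53/4) = -24*95/4 = -570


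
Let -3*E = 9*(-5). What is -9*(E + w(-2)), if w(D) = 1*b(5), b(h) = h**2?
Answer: -360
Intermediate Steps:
E = 15 (E = -3*(-5) = -1/3*(-45) = 15)
w(D) = 25 (w(D) = 1*5**2 = 1*25 = 25)
-9*(E + w(-2)) = -9*(15 + 25) = -9*40 = -360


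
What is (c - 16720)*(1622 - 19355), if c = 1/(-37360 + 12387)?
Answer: 7404388632213/24973 ≈ 2.9650e+8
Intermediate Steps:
c = -1/24973 (c = 1/(-24973) = -1/24973 ≈ -4.0043e-5)
(c - 16720)*(1622 - 19355) = (-1/24973 - 16720)*(1622 - 19355) = -417548561/24973*(-17733) = 7404388632213/24973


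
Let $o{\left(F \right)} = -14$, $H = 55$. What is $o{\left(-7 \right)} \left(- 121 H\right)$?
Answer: $93170$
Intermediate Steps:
$o{\left(-7 \right)} \left(- 121 H\right) = - 14 \left(\left(-121\right) 55\right) = \left(-14\right) \left(-6655\right) = 93170$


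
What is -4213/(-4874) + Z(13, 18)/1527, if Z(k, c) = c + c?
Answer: 2202905/2480866 ≈ 0.88796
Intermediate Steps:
Z(k, c) = 2*c
-4213/(-4874) + Z(13, 18)/1527 = -4213/(-4874) + (2*18)/1527 = -4213*(-1/4874) + 36*(1/1527) = 4213/4874 + 12/509 = 2202905/2480866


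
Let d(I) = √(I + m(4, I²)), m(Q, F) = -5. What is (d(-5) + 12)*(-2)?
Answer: -24 - 2*I*√10 ≈ -24.0 - 6.3246*I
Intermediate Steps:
d(I) = √(-5 + I) (d(I) = √(I - 5) = √(-5 + I))
(d(-5) + 12)*(-2) = (√(-5 - 5) + 12)*(-2) = (√(-10) + 12)*(-2) = (I*√10 + 12)*(-2) = (12 + I*√10)*(-2) = -24 - 2*I*√10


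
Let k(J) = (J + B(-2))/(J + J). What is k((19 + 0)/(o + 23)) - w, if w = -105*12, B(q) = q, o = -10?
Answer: 47873/38 ≈ 1259.8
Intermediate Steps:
k(J) = (-2 + J)/(2*J) (k(J) = (J - 2)/(J + J) = (-2 + J)/((2*J)) = (-2 + J)*(1/(2*J)) = (-2 + J)/(2*J))
w = -1260
k((19 + 0)/(o + 23)) - w = (-2 + (19 + 0)/(-10 + 23))/(2*(((19 + 0)/(-10 + 23)))) - 1*(-1260) = (-2 + 19/13)/(2*((19/13))) + 1260 = (-2 + 19*(1/13))/(2*((19*(1/13)))) + 1260 = (-2 + 19/13)/(2*(19/13)) + 1260 = (½)*(13/19)*(-7/13) + 1260 = -7/38 + 1260 = 47873/38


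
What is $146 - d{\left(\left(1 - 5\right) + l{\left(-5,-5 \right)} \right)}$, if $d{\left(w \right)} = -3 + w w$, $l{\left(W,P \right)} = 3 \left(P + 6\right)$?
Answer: $148$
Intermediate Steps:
$l{\left(W,P \right)} = 18 + 3 P$ ($l{\left(W,P \right)} = 3 \left(6 + P\right) = 18 + 3 P$)
$d{\left(w \right)} = -3 + w^{2}$
$146 - d{\left(\left(1 - 5\right) + l{\left(-5,-5 \right)} \right)} = 146 - \left(-3 + \left(\left(1 - 5\right) + \left(18 + 3 \left(-5\right)\right)\right)^{2}\right) = 146 - \left(-3 + \left(\left(1 - 5\right) + \left(18 - 15\right)\right)^{2}\right) = 146 - \left(-3 + \left(-4 + 3\right)^{2}\right) = 146 - \left(-3 + \left(-1\right)^{2}\right) = 146 - \left(-3 + 1\right) = 146 - -2 = 146 + 2 = 148$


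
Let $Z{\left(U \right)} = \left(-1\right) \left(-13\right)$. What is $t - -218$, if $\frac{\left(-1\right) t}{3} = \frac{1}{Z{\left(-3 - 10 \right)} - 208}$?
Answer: $\frac{14171}{65} \approx 218.02$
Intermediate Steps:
$Z{\left(U \right)} = 13$
$t = \frac{1}{65}$ ($t = - \frac{3}{13 - 208} = - \frac{3}{-195} = \left(-3\right) \left(- \frac{1}{195}\right) = \frac{1}{65} \approx 0.015385$)
$t - -218 = \frac{1}{65} - -218 = \frac{1}{65} + 218 = \frac{14171}{65}$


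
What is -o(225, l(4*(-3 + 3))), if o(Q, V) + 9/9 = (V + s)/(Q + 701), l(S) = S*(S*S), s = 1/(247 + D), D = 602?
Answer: 786173/786174 ≈ 1.0000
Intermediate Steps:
s = 1/849 (s = 1/(247 + 602) = 1/849 ≈ 0.0011779)
l(S) = S³ (l(S) = S*S² = S³)
o(Q, V) = -1 + (1/849 + V)/(701 + Q) (o(Q, V) = -1 + (V + 1/849)/(Q + 701) = -1 + (1/849 + V)/(701 + Q))
-o(225, l(4*(-3 + 3))) = -(-595148/849 + (4*(-3 + 3))³ - 1*225)/(701 + 225) = -(-595148/849 + (4*0)³ - 225)/926 = -(-595148/849 + 0³ - 225)/926 = -(-595148/849 + 0 - 225)/926 = -(-786173)/(926*849) = -1*(-786173/786174) = 786173/786174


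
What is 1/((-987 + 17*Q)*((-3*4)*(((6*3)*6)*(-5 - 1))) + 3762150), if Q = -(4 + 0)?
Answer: -1/4441530 ≈ -2.2515e-7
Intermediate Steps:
Q = -4 (Q = -1*4 = -4)
1/((-987 + 17*Q)*((-3*4)*(((6*3)*6)*(-5 - 1))) + 3762150) = 1/((-987 + 17*(-4))*((-3*4)*(((6*3)*6)*(-5 - 1))) + 3762150) = 1/((-987 - 68)*(-12*18*6*(-6)) + 3762150) = 1/(-(-12660)*108*(-6) + 3762150) = 1/(-(-12660)*(-648) + 3762150) = 1/(-1055*7776 + 3762150) = 1/(-8203680 + 3762150) = 1/(-4441530) = -1/4441530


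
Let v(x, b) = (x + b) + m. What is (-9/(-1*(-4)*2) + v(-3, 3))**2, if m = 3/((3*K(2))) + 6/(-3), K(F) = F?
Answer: 441/64 ≈ 6.8906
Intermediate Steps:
m = -3/2 (m = 3/((3*2)) + 6/(-3) = 3/6 + 6*(-1/3) = 3*(1/6) - 2 = 1/2 - 2 = -3/2 ≈ -1.5000)
v(x, b) = -3/2 + b + x (v(x, b) = (x + b) - 3/2 = (b + x) - 3/2 = -3/2 + b + x)
(-9/(-1*(-4)*2) + v(-3, 3))**2 = (-9/(-1*(-4)*2) + (-3/2 + 3 - 3))**2 = (-9/(4*2) - 3/2)**2 = (-9/8 - 3/2)**2 = (-21/8)**2 = 441/64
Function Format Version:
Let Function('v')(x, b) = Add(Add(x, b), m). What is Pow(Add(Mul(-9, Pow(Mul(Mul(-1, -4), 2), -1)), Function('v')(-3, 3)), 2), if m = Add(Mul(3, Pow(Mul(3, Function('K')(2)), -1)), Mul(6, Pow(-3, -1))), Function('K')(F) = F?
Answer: Rational(441, 64) ≈ 6.8906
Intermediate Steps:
m = Rational(-3, 2) (m = Add(Mul(3, Pow(Mul(3, 2), -1)), Mul(6, Pow(-3, -1))) = Add(Mul(3, Pow(6, -1)), Mul(6, Rational(-1, 3))) = Add(Mul(3, Rational(1, 6)), -2) = Add(Rational(1, 2), -2) = Rational(-3, 2) ≈ -1.5000)
Function('v')(x, b) = Add(Rational(-3, 2), b, x) (Function('v')(x, b) = Add(Add(x, b), Rational(-3, 2)) = Add(Add(b, x), Rational(-3, 2)) = Add(Rational(-3, 2), b, x))
Pow(Add(Mul(-9, Pow(Mul(Mul(-1, -4), 2), -1)), Function('v')(-3, 3)), 2) = Pow(Add(Mul(-9, Pow(Mul(Mul(-1, -4), 2), -1)), Add(Rational(-3, 2), 3, -3)), 2) = Pow(Add(Mul(-9, Pow(Mul(4, 2), -1)), Rational(-3, 2)), 2) = Pow(Add(Mul(-9, Pow(8, -1)), Rational(-3, 2)), 2) = Pow(Add(Mul(-9, Rational(1, 8)), Rational(-3, 2)), 2) = Pow(Add(Rational(-9, 8), Rational(-3, 2)), 2) = Pow(Rational(-21, 8), 2) = Rational(441, 64)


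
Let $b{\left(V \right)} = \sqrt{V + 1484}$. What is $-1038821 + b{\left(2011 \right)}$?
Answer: $-1038821 + \sqrt{3495} \approx -1.0388 \cdot 10^{6}$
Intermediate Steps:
$b{\left(V \right)} = \sqrt{1484 + V}$
$-1038821 + b{\left(2011 \right)} = -1038821 + \sqrt{1484 + 2011} = -1038821 + \sqrt{3495}$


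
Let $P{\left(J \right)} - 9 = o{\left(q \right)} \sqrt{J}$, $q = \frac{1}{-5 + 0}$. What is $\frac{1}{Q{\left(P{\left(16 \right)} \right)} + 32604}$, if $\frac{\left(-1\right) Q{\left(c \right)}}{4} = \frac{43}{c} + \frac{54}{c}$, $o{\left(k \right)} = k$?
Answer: $\frac{41}{1334824} \approx 3.0716 \cdot 10^{-5}$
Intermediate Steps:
$q = - \frac{1}{5}$ ($q = \frac{1}{-5} = - \frac{1}{5} \approx -0.2$)
$P{\left(J \right)} = 9 - \frac{\sqrt{J}}{5}$
$Q{\left(c \right)} = - \frac{388}{c}$ ($Q{\left(c \right)} = - 4 \left(\frac{43}{c} + \frac{54}{c}\right) = - 4 \frac{97}{c} = - \frac{388}{c}$)
$\frac{1}{Q{\left(P{\left(16 \right)} \right)} + 32604} = \frac{1}{- \frac{388}{9 - \frac{\sqrt{16}}{5}} + 32604} = \frac{1}{- \frac{388}{9 - \frac{4}{5}} + 32604} = \frac{1}{- \frac{388}{\frac{41}{5}} + 32604} = \frac{1}{\left(-388\right) \frac{5}{41} + 32604} = \frac{1}{- \frac{1940}{41} + 32604} = \frac{1}{\frac{1334824}{41}} = \frac{41}{1334824}$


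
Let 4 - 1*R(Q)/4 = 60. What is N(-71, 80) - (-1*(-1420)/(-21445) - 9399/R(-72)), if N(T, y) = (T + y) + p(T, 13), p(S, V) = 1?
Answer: -30641335/960736 ≈ -31.894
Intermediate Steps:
R(Q) = -224 (R(Q) = 16 - 4*60 = 16 - 240 = -224)
N(T, y) = 1 + T + y (N(T, y) = (T + y) + 1 = 1 + T + y)
N(-71, 80) - (-1*(-1420)/(-21445) - 9399/R(-72)) = (1 - 71 + 80) - (-1*(-1420)/(-21445) - 9399/(-224)) = 10 - (1420*(-1/21445) - 9399*(-1/224)) = 10 - (-284/4289 + 9399/224) = 10 - 1*40248695/960736 = 10 - 40248695/960736 = -30641335/960736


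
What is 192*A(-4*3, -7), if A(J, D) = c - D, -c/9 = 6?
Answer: -9024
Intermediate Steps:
c = -54 (c = -9*6 = -54)
A(J, D) = -54 - D
192*A(-4*3, -7) = 192*(-54 - 1*(-7)) = 192*(-54 + 7) = 192*(-47) = -9024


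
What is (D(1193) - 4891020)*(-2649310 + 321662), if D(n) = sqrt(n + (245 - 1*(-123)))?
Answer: 11384572920960 - 2327648*sqrt(1561) ≈ 1.1384e+13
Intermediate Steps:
D(n) = sqrt(368 + n) (D(n) = sqrt(n + (245 + 123)) = sqrt(n + 368) = sqrt(368 + n))
(D(1193) - 4891020)*(-2649310 + 321662) = (sqrt(368 + 1193) - 4891020)*(-2649310 + 321662) = (sqrt(1561) - 4891020)*(-2327648) = (-4891020 + sqrt(1561))*(-2327648) = 11384572920960 - 2327648*sqrt(1561)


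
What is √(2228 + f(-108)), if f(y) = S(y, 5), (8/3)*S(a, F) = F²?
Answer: √35798/4 ≈ 47.301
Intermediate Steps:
S(a, F) = 3*F²/8
f(y) = 75/8 (f(y) = (3/8)*5² = (3/8)*25 = 75/8)
√(2228 + f(-108)) = √(2228 + 75/8) = √(17899/8) = √35798/4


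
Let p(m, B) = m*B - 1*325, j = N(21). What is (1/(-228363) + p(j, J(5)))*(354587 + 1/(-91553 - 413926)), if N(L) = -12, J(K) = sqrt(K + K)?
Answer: -13302554088570723872/115432700877 - 716945128688*sqrt(10)/168493 ≈ -1.2870e+8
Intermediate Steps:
J(K) = sqrt(2)*sqrt(K) (J(K) = sqrt(2*K) = sqrt(2)*sqrt(K))
j = -12
p(m, B) = -325 + B*m (p(m, B) = B*m - 325 = -325 + B*m)
(1/(-228363) + p(j, J(5)))*(354587 + 1/(-91553 - 413926)) = (1/(-228363) + (-325 + (sqrt(2)*sqrt(5))*(-12)))*(354587 + 1/(-91553 - 413926)) = (-1/228363 + (-325 + sqrt(10)*(-12)))*(354587 + 1/(-505479)) = (-1/228363 + (-325 - 12*sqrt(10)))*(354587 - 1/505479) = (-74217976/228363 - 12*sqrt(10))*(179236282172/505479) = -13302554088570723872/115432700877 - 716945128688*sqrt(10)/168493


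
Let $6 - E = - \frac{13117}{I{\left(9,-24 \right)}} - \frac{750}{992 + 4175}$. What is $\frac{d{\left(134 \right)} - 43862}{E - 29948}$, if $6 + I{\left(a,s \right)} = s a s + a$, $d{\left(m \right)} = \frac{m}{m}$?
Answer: $\frac{90425285013}{61723902533} \approx 1.465$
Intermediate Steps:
$d{\left(m \right)} = 1$
$I{\left(a,s \right)} = -6 + a + a s^{2}$ ($I{\left(a,s \right)} = -6 + \left(s a s + a\right) = -6 + \left(a s s + a\right) = -6 + \left(a s^{2} + a\right) = -6 + \left(a + a s^{2}\right) = -6 + a + a s^{2}$)
$E = \frac{17882551}{2061633}$ ($E = 6 - \left(- \frac{13117}{-6 + 9 + 9 \left(-24\right)^{2}} - \frac{750}{992 + 4175}\right) = 6 - \left(- \frac{13117}{-6 + 9 + 9 \cdot 576} - \frac{750}{5167}\right) = 6 - \left(- \frac{13117}{-6 + 9 + 5184} - \frac{750}{5167}\right) = 6 - \left(- \frac{13117}{5187} - \frac{750}{5167}\right) = 6 - \left(\left(-13117\right) \frac{1}{5187} - \frac{750}{5167}\right) = 6 - \left(- \frac{1009}{399} - \frac{750}{5167}\right) = 6 - - \frac{5512753}{2061633} = 6 + \frac{5512753}{2061633} = \frac{17882551}{2061633} \approx 8.674$)
$\frac{d{\left(134 \right)} - 43862}{E - 29948} = \frac{1 - 43862}{\frac{17882551}{2061633} - 29948} = - \frac{43861}{- \frac{61723902533}{2061633}} = \left(-43861\right) \left(- \frac{2061633}{61723902533}\right) = \frac{90425285013}{61723902533}$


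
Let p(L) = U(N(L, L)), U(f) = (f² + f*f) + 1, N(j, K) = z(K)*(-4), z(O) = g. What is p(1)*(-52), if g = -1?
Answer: -1716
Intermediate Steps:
z(O) = -1
N(j, K) = 4 (N(j, K) = -1*(-4) = 4)
U(f) = 1 + 2*f² (U(f) = (f² + f²) + 1 = 2*f² + 1 = 1 + 2*f²)
p(L) = 33 (p(L) = 1 + 2*4² = 1 + 2*16 = 1 + 32 = 33)
p(1)*(-52) = 33*(-52) = -1716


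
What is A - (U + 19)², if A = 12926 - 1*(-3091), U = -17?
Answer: 16013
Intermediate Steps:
A = 16017 (A = 12926 + 3091 = 16017)
A - (U + 19)² = 16017 - (-17 + 19)² = 16017 - 1*2² = 16017 - 1*4 = 16017 - 4 = 16013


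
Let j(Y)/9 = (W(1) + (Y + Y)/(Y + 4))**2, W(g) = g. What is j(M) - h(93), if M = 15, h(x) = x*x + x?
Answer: -3134253/361 ≈ -8682.1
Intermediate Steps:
h(x) = x + x**2 (h(x) = x**2 + x = x + x**2)
j(Y) = 9*(1 + 2*Y/(4 + Y))**2 (j(Y) = 9*(1 + (Y + Y)/(Y + 4))**2 = 9*(1 + (2*Y)/(4 + Y))**2 = 9*(1 + 2*Y/(4 + Y))**2)
j(M) - h(93) = 9*(4 + 3*15)**2/(4 + 15)**2 - 93*(1 + 93) = 9*(4 + 45)**2/19**2 - 93*94 = 9*(1/361)*49**2 - 1*8742 = 9*(1/361)*2401 - 8742 = 21609/361 - 8742 = -3134253/361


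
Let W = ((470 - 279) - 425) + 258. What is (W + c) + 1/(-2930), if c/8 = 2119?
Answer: 49739679/2930 ≈ 16976.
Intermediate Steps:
c = 16952 (c = 8*2119 = 16952)
W = 24 (W = (191 - 425) + 258 = -234 + 258 = 24)
(W + c) + 1/(-2930) = (24 + 16952) + 1/(-2930) = 16976 - 1/2930 = 49739679/2930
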